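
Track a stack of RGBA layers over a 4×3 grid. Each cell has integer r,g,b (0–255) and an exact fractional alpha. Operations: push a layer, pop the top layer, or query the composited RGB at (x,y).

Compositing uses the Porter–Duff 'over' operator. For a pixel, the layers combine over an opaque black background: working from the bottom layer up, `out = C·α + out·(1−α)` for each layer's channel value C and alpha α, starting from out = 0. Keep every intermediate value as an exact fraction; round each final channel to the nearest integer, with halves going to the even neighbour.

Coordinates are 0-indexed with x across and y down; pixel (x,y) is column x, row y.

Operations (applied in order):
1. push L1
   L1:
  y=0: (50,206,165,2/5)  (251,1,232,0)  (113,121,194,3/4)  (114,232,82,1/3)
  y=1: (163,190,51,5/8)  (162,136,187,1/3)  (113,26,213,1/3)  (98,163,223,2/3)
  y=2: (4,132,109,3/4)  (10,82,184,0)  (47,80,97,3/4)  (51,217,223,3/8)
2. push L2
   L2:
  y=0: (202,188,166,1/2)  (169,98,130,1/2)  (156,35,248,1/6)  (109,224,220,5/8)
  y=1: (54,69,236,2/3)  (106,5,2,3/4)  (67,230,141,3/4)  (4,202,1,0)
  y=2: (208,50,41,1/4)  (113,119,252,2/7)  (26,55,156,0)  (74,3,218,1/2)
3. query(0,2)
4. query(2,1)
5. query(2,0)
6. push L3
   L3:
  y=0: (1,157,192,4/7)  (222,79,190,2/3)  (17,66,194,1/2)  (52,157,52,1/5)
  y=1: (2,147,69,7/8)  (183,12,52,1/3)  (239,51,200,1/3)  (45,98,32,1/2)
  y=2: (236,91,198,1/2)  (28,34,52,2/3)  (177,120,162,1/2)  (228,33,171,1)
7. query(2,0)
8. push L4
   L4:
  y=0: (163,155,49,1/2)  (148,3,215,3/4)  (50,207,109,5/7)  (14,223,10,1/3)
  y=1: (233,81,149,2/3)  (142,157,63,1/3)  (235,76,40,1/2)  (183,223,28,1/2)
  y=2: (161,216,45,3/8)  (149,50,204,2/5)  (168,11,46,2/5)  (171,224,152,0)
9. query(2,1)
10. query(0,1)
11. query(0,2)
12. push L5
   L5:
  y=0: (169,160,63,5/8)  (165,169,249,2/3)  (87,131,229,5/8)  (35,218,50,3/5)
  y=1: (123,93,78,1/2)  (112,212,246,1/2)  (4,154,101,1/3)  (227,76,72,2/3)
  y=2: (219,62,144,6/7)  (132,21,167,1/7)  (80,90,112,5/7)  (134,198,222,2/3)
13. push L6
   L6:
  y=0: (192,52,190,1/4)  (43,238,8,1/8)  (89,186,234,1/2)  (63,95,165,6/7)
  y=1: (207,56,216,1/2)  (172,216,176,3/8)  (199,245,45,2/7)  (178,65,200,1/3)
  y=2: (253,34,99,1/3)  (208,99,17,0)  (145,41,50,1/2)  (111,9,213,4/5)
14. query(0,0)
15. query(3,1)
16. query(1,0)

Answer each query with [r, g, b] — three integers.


at x=0,y=2 over L1,L2:
after L1 α=3/4: [3, 99, 327/4]
after L2 α=1/4: [217/4, 347/4, 1145/16]
rounded: [54, 87, 72]

query (2,1) [L1,L2] — begin 0,0,0
after L1 α=1/3: [113/3, 26/3, 71]
after L2 α=3/4: [179/3, 524/3, 247/2]
= [60, 175, 124]

at x=2,y=0 over L1,L2:
L1 α=3/4: [339/4, 363/4, 291/2]
L2 α=1/6: [773/8, 1955/24, 1951/12]
→ [97, 81, 163]

query (2,0) [L1,L2,L3] — begin 0,0,0
L1 α=3/4: [339/4, 363/4, 291/2]
L2 α=1/6: [773/8, 1955/24, 1951/12]
L3 α=1/2: [909/16, 3539/48, 4279/24]
= [57, 74, 178]

at x=2,y=1 over L1,L2,L3,L4:
after L1 α=1/3: [113/3, 26/3, 71]
after L2 α=3/4: [179/3, 524/3, 247/2]
after L3 α=1/3: [1075/9, 1201/9, 149]
after L4 α=1/2: [1595/9, 1885/18, 189/2]
= [177, 105, 94]

at x=0,y=1 over L1,L2,L3,L4:
after L1 α=5/8: [815/8, 475/4, 255/8]
after L2 α=2/3: [1679/24, 1027/12, 4031/24]
after L3 α=7/8: [2015/192, 13375/96, 15623/192]
after L4 α=2/3: [91487/576, 28927/288, 72839/576]
= [159, 100, 126]

(0,2) stack=L1,L2,L3,L4; from [0,0,0]:
after L1 α=3/4: [3, 99, 327/4]
after L2 α=1/4: [217/4, 347/4, 1145/16]
after L3 α=1/2: [1161/8, 711/8, 4313/32]
after L4 α=3/8: [9669/64, 8739/64, 25885/256]
= [151, 137, 101]

query (0,0) [L1,L2,L3,L4,L5,L6] — begin 0,0,0
after L1 α=2/5: [20, 412/5, 66]
after L2 α=1/2: [111, 676/5, 116]
after L3 α=4/7: [337/7, 5168/35, 1116/7]
after L4 α=1/2: [739/7, 10593/70, 1459/14]
after L5 α=5/8: [2033/14, 87779/560, 8787/112]
after L6 α=1/4: [8787/56, 292457/2240, 47641/448]
= [157, 131, 106]

query (3,1) [L1,L2,L3,L4,L5,L6] — begin 0,0,0
after L1 α=2/3: [196/3, 326/3, 446/3]
after L2 α=0: [196/3, 326/3, 446/3]
after L3 α=1/2: [331/6, 310/3, 271/3]
after L4 α=1/2: [1429/12, 979/6, 355/6]
after L5 α=2/3: [6877/36, 1891/18, 1219/18]
after L6 α=1/3: [10081/54, 2476/27, 3019/27]
→ [187, 92, 112]

query (1,0) [L1,L2,L3,L4,L5,L6] — begin 0,0,0
+L1 (α=0) → [0, 0, 0]
+L2 (α=1/2) → [169/2, 49, 65]
+L3 (α=2/3) → [1057/6, 69, 445/3]
+L4 (α=3/4) → [3721/24, 39/2, 595/3]
+L5 (α=2/3) → [11641/72, 715/6, 2089/9]
+L6 (α=1/8) → [84583/576, 6433/48, 14695/72]
= [147, 134, 204]


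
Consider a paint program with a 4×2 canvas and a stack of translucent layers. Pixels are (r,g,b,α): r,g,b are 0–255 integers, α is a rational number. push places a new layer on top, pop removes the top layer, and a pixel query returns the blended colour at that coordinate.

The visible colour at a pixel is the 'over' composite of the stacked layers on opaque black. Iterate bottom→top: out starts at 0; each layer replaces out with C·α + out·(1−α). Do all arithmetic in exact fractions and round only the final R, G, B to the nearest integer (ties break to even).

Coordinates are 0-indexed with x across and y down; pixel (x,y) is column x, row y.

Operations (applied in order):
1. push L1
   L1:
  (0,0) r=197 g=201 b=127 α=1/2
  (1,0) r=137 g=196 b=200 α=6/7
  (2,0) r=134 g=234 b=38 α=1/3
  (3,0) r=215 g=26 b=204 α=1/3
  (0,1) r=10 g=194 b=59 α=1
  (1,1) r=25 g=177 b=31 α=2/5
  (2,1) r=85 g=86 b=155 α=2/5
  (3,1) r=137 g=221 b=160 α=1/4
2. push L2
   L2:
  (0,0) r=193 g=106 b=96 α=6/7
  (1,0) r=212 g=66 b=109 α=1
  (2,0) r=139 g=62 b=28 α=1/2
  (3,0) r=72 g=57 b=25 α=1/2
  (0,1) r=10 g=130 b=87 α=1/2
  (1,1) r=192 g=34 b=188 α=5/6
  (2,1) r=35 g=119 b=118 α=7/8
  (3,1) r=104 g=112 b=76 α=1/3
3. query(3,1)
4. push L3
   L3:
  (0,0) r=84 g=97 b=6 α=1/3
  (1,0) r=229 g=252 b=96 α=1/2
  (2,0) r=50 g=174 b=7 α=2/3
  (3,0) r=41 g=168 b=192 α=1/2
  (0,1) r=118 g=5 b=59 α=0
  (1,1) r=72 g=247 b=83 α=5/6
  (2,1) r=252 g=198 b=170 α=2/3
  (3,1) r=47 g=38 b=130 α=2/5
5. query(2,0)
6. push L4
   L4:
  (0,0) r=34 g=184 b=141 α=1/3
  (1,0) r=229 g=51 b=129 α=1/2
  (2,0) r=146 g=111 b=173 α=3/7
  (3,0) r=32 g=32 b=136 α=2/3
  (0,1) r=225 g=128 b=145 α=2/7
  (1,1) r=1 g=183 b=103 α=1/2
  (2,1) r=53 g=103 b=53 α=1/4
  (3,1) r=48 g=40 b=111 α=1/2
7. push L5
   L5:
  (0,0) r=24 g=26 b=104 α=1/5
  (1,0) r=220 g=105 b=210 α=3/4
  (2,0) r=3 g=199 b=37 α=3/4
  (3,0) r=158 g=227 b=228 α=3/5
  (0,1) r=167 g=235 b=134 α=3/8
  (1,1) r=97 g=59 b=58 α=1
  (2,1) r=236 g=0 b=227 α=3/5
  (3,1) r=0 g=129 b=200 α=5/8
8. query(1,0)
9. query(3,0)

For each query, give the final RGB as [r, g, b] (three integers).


query (3,1) [L1,L2] — begin 0,0,0
after L1 α=1/4: [137/4, 221/4, 40]
after L2 α=1/3: [115/2, 445/6, 52]
rounded: [58, 74, 52]

(2,0) stack=L1,L2,L3; from [0,0,0]:
L1 α=1/3: [134/3, 78, 38/3]
L2 α=1/2: [551/6, 70, 61/3]
L3 α=2/3: [1151/18, 418/3, 103/9]
= [64, 139, 11]

at x=1,y=0 over L1,L2,L3,L4,L5:
L1 α=6/7: [822/7, 168, 1200/7]
L2 α=1: [212, 66, 109]
L3 α=1/2: [441/2, 159, 205/2]
L4 α=1/2: [899/4, 105, 463/4]
L5 α=3/4: [3539/16, 105, 2983/16]
= [221, 105, 186]

query (3,0) [L1,L2,L3,L4,L5] — begin 0,0,0
+L1 (α=1/3) → [215/3, 26/3, 68]
+L2 (α=1/2) → [431/6, 197/6, 93/2]
+L3 (α=1/2) → [677/12, 1205/12, 477/4]
+L4 (α=2/3) → [1445/36, 1973/36, 1565/12]
+L5 (α=3/5) → [9977/90, 14231/90, 5669/30]
rounded: [111, 158, 189]


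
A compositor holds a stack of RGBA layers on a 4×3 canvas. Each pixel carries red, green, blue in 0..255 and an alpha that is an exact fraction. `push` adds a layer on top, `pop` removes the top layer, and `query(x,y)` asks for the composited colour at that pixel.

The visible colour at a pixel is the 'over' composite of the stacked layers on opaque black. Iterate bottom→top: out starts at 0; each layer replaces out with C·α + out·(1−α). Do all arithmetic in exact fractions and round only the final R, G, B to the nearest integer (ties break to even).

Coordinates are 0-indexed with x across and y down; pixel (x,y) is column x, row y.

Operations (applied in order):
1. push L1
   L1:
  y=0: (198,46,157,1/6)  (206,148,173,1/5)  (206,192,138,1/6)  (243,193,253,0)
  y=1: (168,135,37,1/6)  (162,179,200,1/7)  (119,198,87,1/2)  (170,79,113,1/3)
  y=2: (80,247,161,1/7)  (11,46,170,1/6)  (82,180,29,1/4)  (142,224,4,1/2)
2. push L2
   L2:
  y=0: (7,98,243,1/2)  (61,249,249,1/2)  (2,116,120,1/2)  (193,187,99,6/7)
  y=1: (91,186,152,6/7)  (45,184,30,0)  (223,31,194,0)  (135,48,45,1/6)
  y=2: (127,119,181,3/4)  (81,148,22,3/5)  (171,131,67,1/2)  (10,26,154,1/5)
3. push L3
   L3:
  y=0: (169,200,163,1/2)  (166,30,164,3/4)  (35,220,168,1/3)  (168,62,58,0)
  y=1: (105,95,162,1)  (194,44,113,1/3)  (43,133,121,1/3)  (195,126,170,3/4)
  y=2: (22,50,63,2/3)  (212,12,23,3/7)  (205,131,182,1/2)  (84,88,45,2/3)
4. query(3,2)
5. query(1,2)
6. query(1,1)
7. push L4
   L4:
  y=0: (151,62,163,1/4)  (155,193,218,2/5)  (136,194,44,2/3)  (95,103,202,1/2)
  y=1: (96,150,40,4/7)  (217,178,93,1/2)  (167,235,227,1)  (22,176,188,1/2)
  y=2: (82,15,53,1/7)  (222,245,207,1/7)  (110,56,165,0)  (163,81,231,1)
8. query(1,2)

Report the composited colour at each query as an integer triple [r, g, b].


at x=3,y=2 over L1,L2,L3:
after L1 α=1/2: [71, 112, 2]
after L2 α=1/5: [294/5, 474/5, 162/5]
after L3 α=2/3: [378/5, 1354/15, 204/5]
= [76, 90, 41]

query (1,2) [L1,L2,L3] — begin 0,0,0
+L1 (α=1/6) → [11/6, 23/3, 85/3]
+L2 (α=3/5) → [148/3, 1378/15, 368/15]
+L3 (α=3/7) → [2500/21, 6052/105, 2507/105]
→ [119, 58, 24]

query (1,1) [L1,L2,L3] — begin 0,0,0
+L1 (α=1/7) → [162/7, 179/7, 200/7]
+L2 (α=0) → [162/7, 179/7, 200/7]
+L3 (α=1/3) → [1682/21, 222/7, 397/7]
= [80, 32, 57]

query (1,2) [L1,L2,L3,L4] — begin 0,0,0
L1 α=1/6: [11/6, 23/3, 85/3]
L2 α=3/5: [148/3, 1378/15, 368/15]
L3 α=3/7: [2500/21, 6052/105, 2507/105]
L4 α=1/7: [6554/49, 20679/245, 12259/245]
= [134, 84, 50]


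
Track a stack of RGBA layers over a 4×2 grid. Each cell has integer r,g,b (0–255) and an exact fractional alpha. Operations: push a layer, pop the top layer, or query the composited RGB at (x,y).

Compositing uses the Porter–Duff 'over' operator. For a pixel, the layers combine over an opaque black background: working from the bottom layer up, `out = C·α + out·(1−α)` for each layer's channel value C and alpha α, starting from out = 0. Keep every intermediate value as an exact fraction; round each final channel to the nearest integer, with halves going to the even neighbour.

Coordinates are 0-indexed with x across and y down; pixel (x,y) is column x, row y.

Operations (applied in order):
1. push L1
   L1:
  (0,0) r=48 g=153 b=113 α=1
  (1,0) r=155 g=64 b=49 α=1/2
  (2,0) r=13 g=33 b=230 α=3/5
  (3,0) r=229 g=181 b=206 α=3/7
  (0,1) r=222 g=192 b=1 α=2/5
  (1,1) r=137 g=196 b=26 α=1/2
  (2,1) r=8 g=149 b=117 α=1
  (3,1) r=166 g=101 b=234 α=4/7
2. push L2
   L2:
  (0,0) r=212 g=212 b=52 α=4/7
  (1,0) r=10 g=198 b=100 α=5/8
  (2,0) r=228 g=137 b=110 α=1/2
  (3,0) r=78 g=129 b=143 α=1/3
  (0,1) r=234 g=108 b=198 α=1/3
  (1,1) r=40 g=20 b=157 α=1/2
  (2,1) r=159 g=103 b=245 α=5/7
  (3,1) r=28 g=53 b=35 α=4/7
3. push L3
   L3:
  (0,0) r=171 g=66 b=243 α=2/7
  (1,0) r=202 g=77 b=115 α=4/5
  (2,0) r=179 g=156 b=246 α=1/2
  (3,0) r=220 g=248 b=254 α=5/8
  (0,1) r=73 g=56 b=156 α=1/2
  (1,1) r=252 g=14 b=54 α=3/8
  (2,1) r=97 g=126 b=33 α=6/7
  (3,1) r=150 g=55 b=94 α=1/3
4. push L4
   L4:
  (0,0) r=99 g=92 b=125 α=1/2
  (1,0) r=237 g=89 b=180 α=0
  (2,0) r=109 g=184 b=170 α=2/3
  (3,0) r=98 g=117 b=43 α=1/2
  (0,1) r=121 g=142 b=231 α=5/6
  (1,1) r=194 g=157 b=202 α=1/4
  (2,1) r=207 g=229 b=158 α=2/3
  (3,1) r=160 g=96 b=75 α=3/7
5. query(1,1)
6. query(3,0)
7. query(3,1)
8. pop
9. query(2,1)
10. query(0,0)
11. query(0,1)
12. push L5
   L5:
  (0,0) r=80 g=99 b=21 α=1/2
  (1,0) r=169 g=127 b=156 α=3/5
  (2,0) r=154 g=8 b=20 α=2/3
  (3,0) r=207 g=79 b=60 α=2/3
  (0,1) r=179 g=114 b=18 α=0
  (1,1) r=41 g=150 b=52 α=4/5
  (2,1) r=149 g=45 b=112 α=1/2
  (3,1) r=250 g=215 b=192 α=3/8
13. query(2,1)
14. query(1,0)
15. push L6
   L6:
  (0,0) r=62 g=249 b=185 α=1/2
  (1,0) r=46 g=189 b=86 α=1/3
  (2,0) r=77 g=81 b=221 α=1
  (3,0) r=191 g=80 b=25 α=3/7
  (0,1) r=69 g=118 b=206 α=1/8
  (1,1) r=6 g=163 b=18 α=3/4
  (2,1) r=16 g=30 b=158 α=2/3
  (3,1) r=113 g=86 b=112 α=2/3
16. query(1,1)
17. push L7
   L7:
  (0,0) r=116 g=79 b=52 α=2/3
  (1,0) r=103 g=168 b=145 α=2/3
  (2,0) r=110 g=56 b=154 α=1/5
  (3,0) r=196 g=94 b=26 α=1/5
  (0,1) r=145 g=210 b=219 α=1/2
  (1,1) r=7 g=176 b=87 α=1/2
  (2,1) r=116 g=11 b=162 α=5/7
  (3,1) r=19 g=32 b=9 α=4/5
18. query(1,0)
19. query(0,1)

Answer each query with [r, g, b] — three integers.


at x=1,y=1 over L1,L2,L3,L4:
after L1 α=1/2: [137/2, 98, 13]
after L2 α=1/2: [217/4, 59, 85]
after L3 α=3/8: [4109/32, 337/8, 587/8]
after L4 α=1/4: [18535/128, 2267/32, 3377/32]
→ [145, 71, 106]

query (3,0) [L1,L2,L3,L4] — begin 0,0,0
+L1 (α=3/7) → [687/7, 543/7, 618/7]
+L2 (α=1/3) → [640/7, 663/7, 2237/21]
+L3 (α=5/8) → [2405/14, 10669/56, 11127/56]
+L4 (α=1/2) → [3777/28, 17221/112, 13535/112]
→ [135, 154, 121]

at x=3,y=1 over L1,L2,L3,L4:
+L1 (α=4/7) → [664/7, 404/7, 936/7]
+L2 (α=4/7) → [2776/49, 2696/49, 3788/49]
+L3 (α=1/3) → [12902/147, 8087/147, 12182/147]
+L4 (α=3/7) → [122168/1029, 74684/1029, 81803/1029]
rounded: [119, 73, 79]

(2,1) stack=L1,L2,L3; from [0,0,0]:
+L1 (α=1) → [8, 149, 117]
+L2 (α=5/7) → [811/7, 813/7, 1459/7]
+L3 (α=6/7) → [4885/49, 6105/49, 2845/49]
→ [100, 125, 58]

at x=0,y=0 over L1,L2,L3:
after L1 α=1: [48, 153, 113]
after L2 α=4/7: [992/7, 1307/7, 547/7]
after L3 α=2/7: [7354/49, 7459/49, 6137/49]
= [150, 152, 125]

at x=0,y=1 over L1,L2,L3:
after L1 α=2/5: [444/5, 384/5, 2/5]
after L2 α=1/3: [686/5, 436/5, 994/15]
after L3 α=1/2: [1051/10, 358/5, 1667/15]
rounded: [105, 72, 111]

(2,1) stack=L1,L2,L3,L5; from [0,0,0]:
L1 α=1: [8, 149, 117]
L2 α=5/7: [811/7, 813/7, 1459/7]
L3 α=6/7: [4885/49, 6105/49, 2845/49]
L5 α=1/2: [6093/49, 4155/49, 8333/98]
= [124, 85, 85]

at x=1,y=0 over L1,L2,L3,L5:
+L1 (α=1/2) → [155/2, 32, 49/2]
+L2 (α=5/8) → [565/16, 543/4, 1147/16]
+L3 (α=4/5) → [13493/80, 355/4, 8507/80]
+L5 (α=3/5) → [33773/200, 1117/10, 27227/200]
→ [169, 112, 136]

query (1,1) [L1,L2,L3,L5,L6] — begin 0,0,0
L1 α=1/2: [137/2, 98, 13]
L2 α=1/2: [217/4, 59, 85]
L3 α=3/8: [4109/32, 337/8, 587/8]
L5 α=4/5: [9357/160, 5137/40, 2251/40]
L6 α=3/4: [12237/640, 24697/160, 4411/160]
→ [19, 154, 28]

query (1,0) [L1,L2,L3,L5,L6,L7] — begin 0,0,0
+L1 (α=1/2) → [155/2, 32, 49/2]
+L2 (α=5/8) → [565/16, 543/4, 1147/16]
+L3 (α=4/5) → [13493/80, 355/4, 8507/80]
+L5 (α=3/5) → [33773/200, 1117/10, 27227/200]
+L6 (α=1/3) → [12791/100, 2062/15, 35827/300]
+L7 (α=2/3) → [33391/300, 7102/45, 122827/900]
→ [111, 158, 136]

(0,1) stack=L1,L2,L3,L5,L6,L7; from [0,0,0]:
+L1 (α=2/5) → [444/5, 384/5, 2/5]
+L2 (α=1/3) → [686/5, 436/5, 994/15]
+L3 (α=1/2) → [1051/10, 358/5, 1667/15]
+L5 (α=0) → [1051/10, 358/5, 1667/15]
+L6 (α=1/8) → [8047/80, 387/5, 14759/120]
+L7 (α=1/2) → [19647/160, 1437/10, 41039/240]
→ [123, 144, 171]


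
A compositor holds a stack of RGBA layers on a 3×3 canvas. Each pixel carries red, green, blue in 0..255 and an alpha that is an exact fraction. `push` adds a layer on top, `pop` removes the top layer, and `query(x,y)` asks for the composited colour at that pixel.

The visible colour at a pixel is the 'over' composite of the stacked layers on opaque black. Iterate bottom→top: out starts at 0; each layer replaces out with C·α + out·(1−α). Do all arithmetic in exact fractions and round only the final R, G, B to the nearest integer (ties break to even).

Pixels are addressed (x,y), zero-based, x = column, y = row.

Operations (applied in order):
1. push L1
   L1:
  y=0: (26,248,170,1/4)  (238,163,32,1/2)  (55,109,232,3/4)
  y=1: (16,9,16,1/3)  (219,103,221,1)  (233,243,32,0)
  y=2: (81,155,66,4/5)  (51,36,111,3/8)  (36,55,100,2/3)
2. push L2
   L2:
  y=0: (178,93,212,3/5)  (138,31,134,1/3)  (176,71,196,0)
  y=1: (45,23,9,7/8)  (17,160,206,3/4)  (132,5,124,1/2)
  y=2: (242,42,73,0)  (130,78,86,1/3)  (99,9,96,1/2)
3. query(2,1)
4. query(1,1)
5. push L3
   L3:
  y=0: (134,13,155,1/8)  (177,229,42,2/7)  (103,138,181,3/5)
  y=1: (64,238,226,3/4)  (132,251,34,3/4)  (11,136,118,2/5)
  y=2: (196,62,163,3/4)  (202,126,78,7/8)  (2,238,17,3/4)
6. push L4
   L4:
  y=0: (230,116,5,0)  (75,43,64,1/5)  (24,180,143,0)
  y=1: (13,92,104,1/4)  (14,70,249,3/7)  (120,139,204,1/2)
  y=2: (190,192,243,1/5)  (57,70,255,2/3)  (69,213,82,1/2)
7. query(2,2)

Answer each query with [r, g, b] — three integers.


query (2,1) [L1,L2] — begin 0,0,0
+L1 (α=0) → [0, 0, 0]
+L2 (α=1/2) → [66, 5/2, 62]
= [66, 2, 62]

at x=1,y=1 over L1,L2:
+L1 (α=1) → [219, 103, 221]
+L2 (α=3/4) → [135/2, 583/4, 839/4]
→ [68, 146, 210]

at x=2,y=2 over L1,L2,L3,L4:
L1 α=2/3: [24, 110/3, 200/3]
L2 α=1/2: [123/2, 137/6, 244/3]
L3 α=3/4: [135/8, 4421/24, 397/12]
L4 α=1/2: [687/16, 9533/48, 1381/24]
= [43, 199, 58]


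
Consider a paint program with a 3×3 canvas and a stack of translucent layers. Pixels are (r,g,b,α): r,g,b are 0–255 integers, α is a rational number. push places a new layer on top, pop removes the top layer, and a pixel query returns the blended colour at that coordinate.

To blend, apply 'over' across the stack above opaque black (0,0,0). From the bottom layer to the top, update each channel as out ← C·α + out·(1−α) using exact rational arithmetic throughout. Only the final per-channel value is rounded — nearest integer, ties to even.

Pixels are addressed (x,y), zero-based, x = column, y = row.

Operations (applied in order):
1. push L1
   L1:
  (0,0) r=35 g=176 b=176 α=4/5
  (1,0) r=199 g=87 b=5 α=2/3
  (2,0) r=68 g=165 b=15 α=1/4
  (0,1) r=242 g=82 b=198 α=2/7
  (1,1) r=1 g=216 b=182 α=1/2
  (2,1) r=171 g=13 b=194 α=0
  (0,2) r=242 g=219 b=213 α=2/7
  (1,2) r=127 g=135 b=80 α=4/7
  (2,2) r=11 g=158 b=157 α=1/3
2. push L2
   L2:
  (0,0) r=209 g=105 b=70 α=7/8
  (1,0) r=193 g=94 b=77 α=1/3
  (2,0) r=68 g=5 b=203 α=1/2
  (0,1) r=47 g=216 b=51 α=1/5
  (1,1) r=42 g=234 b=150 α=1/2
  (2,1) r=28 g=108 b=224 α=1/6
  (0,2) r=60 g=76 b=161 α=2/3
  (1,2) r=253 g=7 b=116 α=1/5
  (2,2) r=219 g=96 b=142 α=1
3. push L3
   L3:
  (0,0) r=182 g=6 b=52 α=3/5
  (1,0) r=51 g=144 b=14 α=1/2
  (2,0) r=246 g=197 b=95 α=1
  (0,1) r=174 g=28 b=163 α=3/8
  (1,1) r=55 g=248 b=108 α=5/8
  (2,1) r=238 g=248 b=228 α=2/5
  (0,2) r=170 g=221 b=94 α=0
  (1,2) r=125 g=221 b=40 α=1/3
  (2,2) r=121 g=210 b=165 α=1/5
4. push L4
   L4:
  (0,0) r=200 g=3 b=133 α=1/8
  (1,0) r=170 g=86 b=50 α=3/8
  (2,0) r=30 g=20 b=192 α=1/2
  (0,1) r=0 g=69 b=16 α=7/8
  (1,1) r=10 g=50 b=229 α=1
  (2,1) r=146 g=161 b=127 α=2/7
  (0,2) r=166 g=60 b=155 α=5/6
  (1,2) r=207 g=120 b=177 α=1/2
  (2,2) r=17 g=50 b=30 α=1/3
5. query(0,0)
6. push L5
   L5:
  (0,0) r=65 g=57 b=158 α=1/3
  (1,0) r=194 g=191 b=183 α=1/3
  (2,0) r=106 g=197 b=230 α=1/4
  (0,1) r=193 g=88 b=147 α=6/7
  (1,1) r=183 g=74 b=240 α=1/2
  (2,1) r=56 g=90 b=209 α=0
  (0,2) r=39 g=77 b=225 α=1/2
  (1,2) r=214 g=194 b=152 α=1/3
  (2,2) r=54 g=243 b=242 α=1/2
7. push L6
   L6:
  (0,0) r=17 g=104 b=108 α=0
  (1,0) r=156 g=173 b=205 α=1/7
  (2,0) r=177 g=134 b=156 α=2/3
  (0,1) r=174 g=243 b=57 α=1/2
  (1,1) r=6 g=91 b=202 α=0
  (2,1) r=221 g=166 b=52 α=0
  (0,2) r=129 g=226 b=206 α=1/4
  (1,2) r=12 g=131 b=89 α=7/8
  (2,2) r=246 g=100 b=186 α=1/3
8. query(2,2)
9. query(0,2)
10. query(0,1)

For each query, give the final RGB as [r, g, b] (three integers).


(0,0) stack=L1,L2,L3,L4; from [0,0,0]:
L1 α=4/5: [28, 704/5, 704/5]
L2 α=7/8: [1491/8, 4379/40, 1577/20]
L3 α=3/5: [735/4, 4739/100, 3137/50]
L4 α=1/8: [5945/32, 33473/800, 28609/400]
rounded: [186, 42, 72]

(2,2) stack=L1,L2,L3,L4,L5,L6; from [0,0,0]:
L1 α=1/3: [11/3, 158/3, 157/3]
L2 α=1: [219, 96, 142]
L3 α=1/5: [997/5, 594/5, 733/5]
L4 α=1/3: [693/5, 1438/15, 1616/15]
L5 α=1/2: [963/10, 5083/30, 2623/15]
L6 α=1/3: [731/5, 6583/45, 8036/45]
→ [146, 146, 179]

at x=0,y=2 over L1,L2,L3,L4,L5,L6:
after L1 α=2/7: [484/7, 438/7, 426/7]
after L2 α=2/3: [1324/21, 1502/21, 2680/21]
after L3 α=0: [1324/21, 1502/21, 2680/21]
after L4 α=5/6: [9377/63, 3901/63, 18955/126]
after L5 α=1/2: [5917/63, 4376/63, 47305/252]
after L6 α=1/4: [4313/42, 4561/42, 64609/336]
= [103, 109, 192]

query (0,1) [L1,L2,L3,L4,L5,L6] — begin 0,0,0
after L1 α=2/7: [484/7, 164/7, 396/7]
after L2 α=1/5: [453/7, 2168/35, 1941/35]
after L3 α=3/8: [5919/56, 689/14, 1341/14]
after L4 α=7/8: [5919/448, 7451/112, 2909/112]
after L5 α=6/7: [524703/3136, 66587/784, 101693/784]
after L6 α=1/2: [1070367/6272, 257099/1568, 146381/1568]
→ [171, 164, 93]


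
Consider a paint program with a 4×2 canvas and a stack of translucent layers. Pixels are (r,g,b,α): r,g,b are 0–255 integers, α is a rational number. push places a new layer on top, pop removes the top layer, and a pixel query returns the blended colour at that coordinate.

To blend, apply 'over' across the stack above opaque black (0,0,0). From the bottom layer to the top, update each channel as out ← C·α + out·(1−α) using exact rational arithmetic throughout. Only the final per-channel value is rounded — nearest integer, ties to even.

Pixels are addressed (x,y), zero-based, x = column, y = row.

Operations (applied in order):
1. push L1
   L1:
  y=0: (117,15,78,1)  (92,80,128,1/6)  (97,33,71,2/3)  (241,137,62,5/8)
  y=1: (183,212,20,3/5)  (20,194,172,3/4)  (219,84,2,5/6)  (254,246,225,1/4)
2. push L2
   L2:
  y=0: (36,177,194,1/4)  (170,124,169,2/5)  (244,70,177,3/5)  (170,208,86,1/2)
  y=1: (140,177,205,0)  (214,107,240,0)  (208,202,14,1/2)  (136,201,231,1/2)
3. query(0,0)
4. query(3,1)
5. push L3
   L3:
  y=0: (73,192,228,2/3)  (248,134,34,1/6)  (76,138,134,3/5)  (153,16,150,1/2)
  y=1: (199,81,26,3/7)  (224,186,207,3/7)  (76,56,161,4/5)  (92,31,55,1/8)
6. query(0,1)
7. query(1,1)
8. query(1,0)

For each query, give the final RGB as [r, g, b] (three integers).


at x=0,y=0 over L1,L2:
+L1 (α=1) → [117, 15, 78]
+L2 (α=1/4) → [387/4, 111/2, 107]
rounded: [97, 56, 107]

(3,1) stack=L1,L2; from [0,0,0]:
after L1 α=1/4: [127/2, 123/2, 225/4]
after L2 α=1/2: [399/4, 525/4, 1149/8]
→ [100, 131, 144]

query (0,1) [L1,L2,L3] — begin 0,0,0
L1 α=3/5: [549/5, 636/5, 12]
L2 α=0: [549/5, 636/5, 12]
L3 α=3/7: [5181/35, 537/5, 18]
= [148, 107, 18]

(1,1) stack=L1,L2,L3; from [0,0,0]:
+L1 (α=3/4) → [15, 291/2, 129]
+L2 (α=0) → [15, 291/2, 129]
+L3 (α=3/7) → [732/7, 1140/7, 1137/7]
= [105, 163, 162]

at x=1,y=0 over L1,L2,L3:
+L1 (α=1/6) → [46/3, 40/3, 64/3]
+L2 (α=2/5) → [386/5, 288/5, 402/5]
+L3 (α=1/6) → [317/3, 211/3, 218/3]
→ [106, 70, 73]


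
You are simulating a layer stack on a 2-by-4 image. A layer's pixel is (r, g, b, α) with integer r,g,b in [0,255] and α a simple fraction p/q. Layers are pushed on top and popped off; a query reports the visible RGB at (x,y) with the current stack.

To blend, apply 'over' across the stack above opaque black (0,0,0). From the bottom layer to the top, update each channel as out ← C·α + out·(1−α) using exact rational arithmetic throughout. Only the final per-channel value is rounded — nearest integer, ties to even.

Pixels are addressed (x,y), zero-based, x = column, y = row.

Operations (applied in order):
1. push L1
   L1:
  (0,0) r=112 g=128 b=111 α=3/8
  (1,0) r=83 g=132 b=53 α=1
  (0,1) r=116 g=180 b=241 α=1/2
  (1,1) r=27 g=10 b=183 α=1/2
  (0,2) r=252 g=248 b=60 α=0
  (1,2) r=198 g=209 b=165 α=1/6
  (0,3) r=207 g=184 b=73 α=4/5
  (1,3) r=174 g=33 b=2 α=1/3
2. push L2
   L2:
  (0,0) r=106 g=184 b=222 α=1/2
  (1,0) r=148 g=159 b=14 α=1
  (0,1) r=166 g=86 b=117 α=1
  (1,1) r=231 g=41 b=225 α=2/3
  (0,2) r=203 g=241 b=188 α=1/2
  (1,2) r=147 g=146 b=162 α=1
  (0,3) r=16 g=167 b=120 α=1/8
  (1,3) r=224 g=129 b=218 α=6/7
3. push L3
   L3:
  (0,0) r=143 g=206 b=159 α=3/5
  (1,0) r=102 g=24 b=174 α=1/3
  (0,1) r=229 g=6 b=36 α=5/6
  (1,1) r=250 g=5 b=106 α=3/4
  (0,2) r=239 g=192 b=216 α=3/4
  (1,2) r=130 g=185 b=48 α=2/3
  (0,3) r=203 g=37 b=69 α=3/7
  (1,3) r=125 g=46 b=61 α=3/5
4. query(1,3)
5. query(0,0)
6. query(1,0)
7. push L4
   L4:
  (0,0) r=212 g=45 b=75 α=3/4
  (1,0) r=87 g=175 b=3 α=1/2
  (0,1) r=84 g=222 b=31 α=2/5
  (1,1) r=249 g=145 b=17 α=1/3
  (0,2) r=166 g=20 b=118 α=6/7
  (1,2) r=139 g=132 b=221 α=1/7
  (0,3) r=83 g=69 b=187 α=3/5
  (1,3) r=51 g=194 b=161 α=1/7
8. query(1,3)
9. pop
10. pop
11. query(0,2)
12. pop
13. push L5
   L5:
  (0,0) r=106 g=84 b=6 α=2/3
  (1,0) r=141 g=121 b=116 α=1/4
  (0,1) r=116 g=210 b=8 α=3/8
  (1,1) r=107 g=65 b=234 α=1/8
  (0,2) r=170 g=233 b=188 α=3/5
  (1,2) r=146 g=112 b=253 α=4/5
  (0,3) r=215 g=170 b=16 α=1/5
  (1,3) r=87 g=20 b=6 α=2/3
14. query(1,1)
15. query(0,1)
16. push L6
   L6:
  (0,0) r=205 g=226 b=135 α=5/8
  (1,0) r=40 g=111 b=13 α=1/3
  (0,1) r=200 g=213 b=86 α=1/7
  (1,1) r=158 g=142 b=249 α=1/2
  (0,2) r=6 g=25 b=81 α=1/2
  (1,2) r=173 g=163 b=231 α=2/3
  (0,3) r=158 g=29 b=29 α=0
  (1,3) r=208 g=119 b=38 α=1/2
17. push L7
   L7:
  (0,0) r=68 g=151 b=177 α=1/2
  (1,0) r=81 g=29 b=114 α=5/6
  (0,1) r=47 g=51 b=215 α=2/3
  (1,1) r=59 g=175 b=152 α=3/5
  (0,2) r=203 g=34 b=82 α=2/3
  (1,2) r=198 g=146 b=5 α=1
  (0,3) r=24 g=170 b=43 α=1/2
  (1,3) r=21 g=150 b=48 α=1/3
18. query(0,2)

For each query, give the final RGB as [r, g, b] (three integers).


at x=1,y=3 over L1,L2,L3:
L1 α=1/3: [58, 11, 2/3]
L2 α=6/7: [1402/7, 785/7, 3926/21]
L3 α=3/5: [5429/35, 2536/35, 2339/21]
rounded: [155, 72, 111]

(0,0) stack=L1,L2,L3; from [0,0,0]:
+L1 (α=3/8) → [42, 48, 333/8]
+L2 (α=1/2) → [74, 116, 2109/16]
+L3 (α=3/5) → [577/5, 170, 1185/8]
→ [115, 170, 148]

(1,0) stack=L1,L2,L3; from [0,0,0]:
L1 α=1: [83, 132, 53]
L2 α=1: [148, 159, 14]
L3 α=1/3: [398/3, 114, 202/3]
= [133, 114, 67]

query (1,3) [L1,L2,L3,L4] — begin 0,0,0
after L1 α=1/3: [58, 11, 2/3]
after L2 α=6/7: [1402/7, 785/7, 3926/21]
after L3 α=3/5: [5429/35, 2536/35, 2339/21]
after L4 α=1/7: [34359/245, 22006/245, 5805/49]
= [140, 90, 118]

at x=0,y=2 over L1,L2:
after L1 α=0: [0, 0, 0]
after L2 α=1/2: [203/2, 241/2, 94]
→ [102, 120, 94]

(1,1) stack=L1,L5; from [0,0,0]:
+L1 (α=1/2) → [27/2, 5, 183/2]
+L5 (α=1/8) → [403/16, 25/2, 1749/16]
= [25, 12, 109]

(0,1) stack=L1,L5; from [0,0,0]:
+L1 (α=1/2) → [58, 90, 241/2]
+L5 (α=3/8) → [319/4, 135, 1253/16]
= [80, 135, 78]

at x=0,y=2 over L1,L5,L6,L7:
+L1 (α=0) → [0, 0, 0]
+L5 (α=3/5) → [102, 699/5, 564/5]
+L6 (α=1/2) → [54, 412/5, 969/10]
+L7 (α=2/3) → [460/3, 752/15, 2609/30]
→ [153, 50, 87]


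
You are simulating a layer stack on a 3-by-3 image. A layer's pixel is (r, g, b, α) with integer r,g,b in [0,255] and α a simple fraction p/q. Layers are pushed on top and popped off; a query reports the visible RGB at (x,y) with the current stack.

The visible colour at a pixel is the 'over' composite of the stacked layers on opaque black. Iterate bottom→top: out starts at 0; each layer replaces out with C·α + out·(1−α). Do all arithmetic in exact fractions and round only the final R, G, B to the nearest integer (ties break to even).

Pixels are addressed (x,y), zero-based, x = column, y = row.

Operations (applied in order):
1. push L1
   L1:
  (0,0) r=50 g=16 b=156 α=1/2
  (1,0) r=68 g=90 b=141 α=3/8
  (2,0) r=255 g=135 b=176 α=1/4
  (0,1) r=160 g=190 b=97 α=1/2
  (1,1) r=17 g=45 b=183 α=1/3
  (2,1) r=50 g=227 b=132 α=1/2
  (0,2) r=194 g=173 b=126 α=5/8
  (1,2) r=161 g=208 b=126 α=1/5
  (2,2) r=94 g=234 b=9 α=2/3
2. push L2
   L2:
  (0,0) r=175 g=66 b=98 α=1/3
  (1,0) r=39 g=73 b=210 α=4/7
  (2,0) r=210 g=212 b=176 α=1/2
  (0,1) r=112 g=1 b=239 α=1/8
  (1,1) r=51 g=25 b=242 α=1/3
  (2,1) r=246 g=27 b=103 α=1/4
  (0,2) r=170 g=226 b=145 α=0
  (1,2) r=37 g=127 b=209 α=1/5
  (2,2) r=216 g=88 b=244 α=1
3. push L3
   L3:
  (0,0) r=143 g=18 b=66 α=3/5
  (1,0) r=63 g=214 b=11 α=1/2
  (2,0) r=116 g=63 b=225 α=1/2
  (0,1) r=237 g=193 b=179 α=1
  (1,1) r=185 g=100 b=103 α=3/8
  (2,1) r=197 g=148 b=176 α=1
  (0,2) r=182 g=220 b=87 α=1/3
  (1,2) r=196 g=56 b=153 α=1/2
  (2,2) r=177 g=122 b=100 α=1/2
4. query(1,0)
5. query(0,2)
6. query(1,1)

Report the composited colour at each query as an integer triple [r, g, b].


at x=1,y=0 over L1,L2,L3:
L1 α=3/8: [51/2, 135/4, 423/8]
L2 α=4/7: [465/14, 1573/28, 7989/56]
L3 α=1/2: [1347/28, 7565/56, 8605/112]
rounded: [48, 135, 77]

at x=0,y=2 over L1,L2,L3:
L1 α=5/8: [485/4, 865/8, 315/4]
L2 α=0: [485/4, 865/8, 315/4]
L3 α=1/3: [283/2, 1745/12, 163/2]
→ [142, 145, 82]

query (1,1) [L1,L2,L3] — begin 0,0,0
+L1 (α=1/3) → [17/3, 15, 61]
+L2 (α=1/3) → [187/9, 55/3, 364/3]
+L3 (α=3/8) → [2965/36, 1175/24, 2747/24]
= [82, 49, 114]


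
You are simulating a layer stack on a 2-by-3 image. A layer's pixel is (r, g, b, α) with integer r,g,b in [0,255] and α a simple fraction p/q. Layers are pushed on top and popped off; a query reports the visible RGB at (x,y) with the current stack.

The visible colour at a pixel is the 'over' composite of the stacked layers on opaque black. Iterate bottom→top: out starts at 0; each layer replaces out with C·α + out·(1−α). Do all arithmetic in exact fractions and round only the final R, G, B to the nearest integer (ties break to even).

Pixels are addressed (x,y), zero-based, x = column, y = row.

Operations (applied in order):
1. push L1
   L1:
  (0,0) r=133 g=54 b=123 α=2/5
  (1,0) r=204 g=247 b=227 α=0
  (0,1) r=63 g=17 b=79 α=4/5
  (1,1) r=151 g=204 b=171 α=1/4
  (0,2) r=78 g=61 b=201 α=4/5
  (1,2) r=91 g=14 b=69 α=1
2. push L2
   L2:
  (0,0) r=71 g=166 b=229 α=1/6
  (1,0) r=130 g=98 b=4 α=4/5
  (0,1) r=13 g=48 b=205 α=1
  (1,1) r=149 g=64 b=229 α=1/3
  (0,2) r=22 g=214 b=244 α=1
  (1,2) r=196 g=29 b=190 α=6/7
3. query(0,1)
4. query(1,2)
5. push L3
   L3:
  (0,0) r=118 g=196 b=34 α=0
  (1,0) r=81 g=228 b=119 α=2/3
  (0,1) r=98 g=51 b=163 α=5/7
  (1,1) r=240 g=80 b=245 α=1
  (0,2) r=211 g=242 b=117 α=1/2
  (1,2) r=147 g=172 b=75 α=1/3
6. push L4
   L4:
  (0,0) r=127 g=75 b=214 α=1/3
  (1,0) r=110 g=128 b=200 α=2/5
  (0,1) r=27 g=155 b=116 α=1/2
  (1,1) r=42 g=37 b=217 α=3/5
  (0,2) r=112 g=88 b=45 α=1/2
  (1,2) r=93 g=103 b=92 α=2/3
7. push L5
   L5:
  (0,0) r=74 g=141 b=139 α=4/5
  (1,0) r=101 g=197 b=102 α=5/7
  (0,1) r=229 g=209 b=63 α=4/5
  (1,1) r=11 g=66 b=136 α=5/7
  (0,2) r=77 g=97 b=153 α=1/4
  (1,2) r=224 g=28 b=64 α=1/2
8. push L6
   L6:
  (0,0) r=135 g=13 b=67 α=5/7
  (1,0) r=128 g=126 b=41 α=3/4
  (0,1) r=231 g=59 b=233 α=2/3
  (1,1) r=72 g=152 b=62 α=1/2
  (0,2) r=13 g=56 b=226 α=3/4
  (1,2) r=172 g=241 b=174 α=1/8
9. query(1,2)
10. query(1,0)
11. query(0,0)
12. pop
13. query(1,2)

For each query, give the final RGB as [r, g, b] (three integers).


at x=0,y=1 over L1,L2:
L1 α=4/5: [252/5, 68/5, 316/5]
L2 α=1: [13, 48, 205]
= [13, 48, 205]

query (1,2) [L1,L2] — begin 0,0,0
L1 α=1: [91, 14, 69]
L2 α=6/7: [181, 188/7, 1209/7]
= [181, 27, 173]

query (1,2) [L1,L2,L3,L4,L5,L6] — begin 0,0,0
+L1 (α=1) → [91, 14, 69]
+L2 (α=6/7) → [181, 188/7, 1209/7]
+L3 (α=1/3) → [509/3, 1580/21, 981/7]
+L4 (α=2/3) → [1067/9, 5906/63, 2269/21]
+L5 (α=1/2) → [3083/18, 3835/63, 3613/42]
+L6 (α=1/8) → [24677/144, 1501/18, 4657/48]
→ [171, 83, 97]

query (1,0) [L1,L2,L3,L4,L5,L6] — begin 0,0,0
L1 α=0: [0, 0, 0]
L2 α=4/5: [104, 392/5, 16/5]
L3 α=2/3: [266/3, 2672/15, 402/5]
L4 α=2/5: [486/5, 3952/25, 3206/25]
L5 α=5/7: [3497/35, 4647/25, 19162/175]
L6 α=3/4: [16937/140, 14097/100, 40687/700]
= [121, 141, 58]

query (0,0) [L1,L2,L3,L4,L5,L6] — begin 0,0,0
L1 α=2/5: [266/5, 108/5, 246/5]
L2 α=1/6: [337/6, 137/3, 475/6]
L3 α=0: [337/6, 137/3, 475/6]
L4 α=1/3: [718/9, 499/9, 1117/9]
L5 α=4/5: [3382/45, 1115/9, 6121/45]
L6 α=5/7: [37139/315, 2815/63, 27317/315]
= [118, 45, 87]

at x=1,y=2 over L1,L2,L3,L4,L5:
after L1 α=1: [91, 14, 69]
after L2 α=6/7: [181, 188/7, 1209/7]
after L3 α=1/3: [509/3, 1580/21, 981/7]
after L4 α=2/3: [1067/9, 5906/63, 2269/21]
after L5 α=1/2: [3083/18, 3835/63, 3613/42]
→ [171, 61, 86]


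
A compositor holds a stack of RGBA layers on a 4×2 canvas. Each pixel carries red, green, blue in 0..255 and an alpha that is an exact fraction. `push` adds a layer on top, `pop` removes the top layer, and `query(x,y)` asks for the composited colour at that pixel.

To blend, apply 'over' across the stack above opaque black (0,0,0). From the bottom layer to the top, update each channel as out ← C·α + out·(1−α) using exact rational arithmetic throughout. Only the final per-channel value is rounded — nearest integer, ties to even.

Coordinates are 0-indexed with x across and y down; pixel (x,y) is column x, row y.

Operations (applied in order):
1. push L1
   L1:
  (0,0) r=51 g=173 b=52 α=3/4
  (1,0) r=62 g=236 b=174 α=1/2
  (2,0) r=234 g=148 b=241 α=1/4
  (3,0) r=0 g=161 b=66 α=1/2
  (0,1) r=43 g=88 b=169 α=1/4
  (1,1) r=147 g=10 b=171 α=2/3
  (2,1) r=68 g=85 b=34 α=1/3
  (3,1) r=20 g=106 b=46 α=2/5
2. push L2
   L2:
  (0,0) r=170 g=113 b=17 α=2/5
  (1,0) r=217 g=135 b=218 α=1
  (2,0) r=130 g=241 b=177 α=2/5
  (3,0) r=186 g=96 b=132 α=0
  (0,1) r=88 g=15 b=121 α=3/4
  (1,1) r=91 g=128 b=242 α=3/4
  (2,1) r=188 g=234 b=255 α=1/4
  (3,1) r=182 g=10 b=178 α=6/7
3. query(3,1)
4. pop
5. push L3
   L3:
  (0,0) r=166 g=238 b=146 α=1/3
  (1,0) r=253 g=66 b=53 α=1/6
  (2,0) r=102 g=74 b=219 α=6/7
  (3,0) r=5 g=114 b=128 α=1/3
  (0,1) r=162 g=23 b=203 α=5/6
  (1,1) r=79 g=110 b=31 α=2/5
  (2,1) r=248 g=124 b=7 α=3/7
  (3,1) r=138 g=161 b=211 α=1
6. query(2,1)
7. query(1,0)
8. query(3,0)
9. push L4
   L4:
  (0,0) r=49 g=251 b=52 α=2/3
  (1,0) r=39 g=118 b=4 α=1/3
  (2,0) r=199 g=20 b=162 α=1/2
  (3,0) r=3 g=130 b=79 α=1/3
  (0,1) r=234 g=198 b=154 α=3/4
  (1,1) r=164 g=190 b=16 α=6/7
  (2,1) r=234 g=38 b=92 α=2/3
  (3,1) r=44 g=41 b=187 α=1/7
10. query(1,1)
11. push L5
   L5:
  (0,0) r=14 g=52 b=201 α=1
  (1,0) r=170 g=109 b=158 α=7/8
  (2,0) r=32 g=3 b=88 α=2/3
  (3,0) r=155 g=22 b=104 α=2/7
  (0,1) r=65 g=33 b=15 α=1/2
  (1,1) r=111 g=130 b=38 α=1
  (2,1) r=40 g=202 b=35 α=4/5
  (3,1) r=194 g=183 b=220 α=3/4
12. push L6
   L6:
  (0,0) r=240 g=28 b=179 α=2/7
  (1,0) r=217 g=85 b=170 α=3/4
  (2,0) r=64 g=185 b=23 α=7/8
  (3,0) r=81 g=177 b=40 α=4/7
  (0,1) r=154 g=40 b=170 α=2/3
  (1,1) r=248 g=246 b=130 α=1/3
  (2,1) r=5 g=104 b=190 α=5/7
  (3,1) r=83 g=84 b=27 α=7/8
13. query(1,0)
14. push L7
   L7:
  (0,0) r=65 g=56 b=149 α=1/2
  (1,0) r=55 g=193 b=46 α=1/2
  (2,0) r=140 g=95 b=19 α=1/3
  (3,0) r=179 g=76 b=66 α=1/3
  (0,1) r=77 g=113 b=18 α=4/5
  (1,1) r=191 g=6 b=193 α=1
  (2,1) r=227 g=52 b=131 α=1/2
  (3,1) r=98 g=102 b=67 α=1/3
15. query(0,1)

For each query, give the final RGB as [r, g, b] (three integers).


at x=3,y=1 over L1,L2:
after L1 α=2/5: [8, 212/5, 92/5]
after L2 α=6/7: [1100/7, 512/35, 776/5]
rounded: [157, 15, 155]

at x=2,y=1 over L1,L3:
L1 α=1/3: [68/3, 85/3, 34/3]
L3 α=3/7: [2504/21, 208/3, 199/21]
rounded: [119, 69, 9]

at x=1,y=0 over L1,L3:
+L1 (α=1/2) → [31, 118, 87]
+L3 (α=1/6) → [68, 328/3, 244/3]
→ [68, 109, 81]

query (3,0) [L1,L3] — begin 0,0,0
+L1 (α=1/2) → [0, 161/2, 33]
+L3 (α=1/3) → [5/3, 275/3, 194/3]
→ [2, 92, 65]

query (1,1) [L1,L3,L4] — begin 0,0,0
L1 α=2/3: [98, 20/3, 114]
L3 α=2/5: [452/5, 48, 404/5]
L4 α=6/7: [5372/35, 1188/7, 884/35]
rounded: [153, 170, 25]

query (1,0) [L1,L3,L4,L5,L6] — begin 0,0,0
+L1 (α=1/2) → [31, 118, 87]
+L3 (α=1/6) → [68, 328/3, 244/3]
+L4 (α=1/3) → [175/3, 1010/9, 500/9]
+L5 (α=7/8) → [3745/24, 7877/72, 5227/36]
+L6 (α=3/4) → [19369/96, 26237/288, 23587/144]
= [202, 91, 164]

query (0,1) [L1,L3,L4,L5,L6,L7] — begin 0,0,0
L1 α=1/4: [43/4, 22, 169/4]
L3 α=5/6: [3283/24, 137/6, 4229/24]
L4 α=3/4: [20131/96, 3701/24, 15317/96]
L5 α=1/2: [26371/192, 4493/48, 16757/192]
L6 α=2/3: [85507/576, 8333/144, 82037/576]
L7 α=4/5: [52583/576, 73421/720, 123509/2880]
= [91, 102, 43]


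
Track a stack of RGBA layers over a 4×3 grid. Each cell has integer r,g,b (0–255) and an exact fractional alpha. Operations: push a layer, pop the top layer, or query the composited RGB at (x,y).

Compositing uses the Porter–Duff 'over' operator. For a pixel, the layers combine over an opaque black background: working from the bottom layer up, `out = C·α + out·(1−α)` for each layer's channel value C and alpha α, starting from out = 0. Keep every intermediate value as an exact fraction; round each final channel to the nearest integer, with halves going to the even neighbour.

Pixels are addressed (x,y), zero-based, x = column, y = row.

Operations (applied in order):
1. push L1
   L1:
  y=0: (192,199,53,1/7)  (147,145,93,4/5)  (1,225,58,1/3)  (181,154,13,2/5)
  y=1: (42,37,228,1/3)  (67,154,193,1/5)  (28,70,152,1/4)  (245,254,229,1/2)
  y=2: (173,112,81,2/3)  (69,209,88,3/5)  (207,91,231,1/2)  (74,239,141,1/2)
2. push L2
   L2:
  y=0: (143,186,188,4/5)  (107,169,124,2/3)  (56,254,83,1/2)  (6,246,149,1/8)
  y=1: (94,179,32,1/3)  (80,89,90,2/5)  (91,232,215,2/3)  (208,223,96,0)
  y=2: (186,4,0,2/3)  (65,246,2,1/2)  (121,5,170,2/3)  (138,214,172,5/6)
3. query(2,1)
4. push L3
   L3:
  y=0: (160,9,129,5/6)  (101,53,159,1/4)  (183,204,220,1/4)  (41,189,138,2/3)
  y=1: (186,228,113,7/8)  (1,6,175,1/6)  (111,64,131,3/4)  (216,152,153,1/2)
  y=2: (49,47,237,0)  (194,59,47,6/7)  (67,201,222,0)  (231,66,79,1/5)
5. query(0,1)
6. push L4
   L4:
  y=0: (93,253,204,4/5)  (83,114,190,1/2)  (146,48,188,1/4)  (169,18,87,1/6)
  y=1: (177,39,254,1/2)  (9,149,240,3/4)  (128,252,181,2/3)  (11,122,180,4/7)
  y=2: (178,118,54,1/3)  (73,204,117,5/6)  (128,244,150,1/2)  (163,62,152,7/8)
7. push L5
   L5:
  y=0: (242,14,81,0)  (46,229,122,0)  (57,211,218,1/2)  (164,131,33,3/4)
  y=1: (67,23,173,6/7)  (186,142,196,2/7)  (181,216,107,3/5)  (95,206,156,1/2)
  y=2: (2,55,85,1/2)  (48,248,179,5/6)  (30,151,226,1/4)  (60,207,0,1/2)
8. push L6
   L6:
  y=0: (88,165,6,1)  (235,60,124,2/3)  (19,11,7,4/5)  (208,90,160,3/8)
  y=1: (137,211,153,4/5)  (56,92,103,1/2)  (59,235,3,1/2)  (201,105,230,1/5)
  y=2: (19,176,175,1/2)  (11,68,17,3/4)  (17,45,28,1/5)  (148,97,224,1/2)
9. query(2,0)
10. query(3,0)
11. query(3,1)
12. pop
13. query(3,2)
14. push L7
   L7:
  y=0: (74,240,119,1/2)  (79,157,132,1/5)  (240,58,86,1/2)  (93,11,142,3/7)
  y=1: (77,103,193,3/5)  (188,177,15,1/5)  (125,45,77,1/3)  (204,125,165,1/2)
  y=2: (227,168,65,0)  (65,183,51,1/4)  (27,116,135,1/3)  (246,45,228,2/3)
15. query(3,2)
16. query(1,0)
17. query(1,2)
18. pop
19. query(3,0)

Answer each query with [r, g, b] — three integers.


query (2,1) [L1,L2] — begin 0,0,0
+L1 (α=1/4) → [7, 35/2, 38]
+L2 (α=2/3) → [63, 321/2, 156]
→ [63, 160, 156]

(0,1) stack=L1,L2,L3; from [0,0,0]:
L1 α=1/3: [14, 37/3, 76]
L2 α=1/3: [122/3, 611/9, 184/3]
L3 α=7/8: [1007/6, 14975/72, 2557/24]
rounded: [168, 208, 107]

query (2,0) [L1,L2,L3,L4,L5,L6] — begin 0,0,0
L1 α=1/3: [1/3, 75, 58/3]
L2 α=1/2: [169/6, 329/2, 307/6]
L3 α=1/4: [535/8, 1395/8, 747/8]
L4 α=1/4: [2773/32, 4569/32, 3745/32]
L5 α=1/2: [4597/64, 11321/64, 10721/64]
L6 α=4/5: [9461/320, 14137/320, 12513/320]
rounded: [30, 44, 39]

query (3,0) [L1,L2,L3,L4,L5,L6] — begin 0,0,0
after L1 α=2/5: [362/5, 308/5, 26/5]
after L2 α=1/8: [641/10, 1693/20, 927/40]
after L3 α=2/3: [487/10, 9253/60, 3989/40]
after L4 α=1/6: [275/4, 9469/72, 4685/48]
after L5 α=3/4: [2243/16, 37765/288, 9437/192]
after L6 α=3/8: [21199/128, 266585/2304, 139345/1536]
rounded: [166, 116, 91]

(3,1) stack=L1,L2,L3,L4,L5,L6; from [0,0,0]:
after L1 α=1/2: [245/2, 127, 229/2]
after L2 α=0: [245/2, 127, 229/2]
after L3 α=1/2: [677/4, 279/2, 535/4]
after L4 α=4/7: [2207/28, 259/2, 4485/28]
after L5 α=1/2: [4867/56, 671/4, 8853/56]
after L6 α=1/5: [7681/70, 776/5, 12073/70]
rounded: [110, 155, 172]

(3,2) stack=L1,L2,L3,L4,L5; from [0,0,0]:
+L1 (α=1/2) → [37, 239/2, 141/2]
+L2 (α=5/6) → [727/6, 793/4, 1861/12]
+L3 (α=1/5) → [2147/15, 859/5, 2098/15]
+L4 (α=7/8) → [9631/60, 3029/40, 9029/60]
+L5 (α=1/2) → [13231/120, 11309/80, 9029/120]
rounded: [110, 141, 75]

(3,2) stack=L1,L2,L3,L4,L5,L7; from [0,0,0]:
after L1 α=1/2: [37, 239/2, 141/2]
after L2 α=5/6: [727/6, 793/4, 1861/12]
after L3 α=1/5: [2147/15, 859/5, 2098/15]
after L4 α=7/8: [9631/60, 3029/40, 9029/60]
after L5 α=1/2: [13231/120, 11309/80, 9029/120]
after L7 α=2/3: [72271/360, 18509/240, 63749/360]
rounded: [201, 77, 177]

query (1,0) [L1,L2,L3,L4,L5,L7] — begin 0,0,0
L1 α=4/5: [588/5, 116, 372/5]
L2 α=2/3: [1658/15, 454/3, 1612/15]
L3 α=1/4: [2163/20, 507/4, 2407/20]
L4 α=1/2: [3823/40, 963/8, 6207/40]
L5 α=0: [3823/40, 963/8, 6207/40]
L7 α=1/5: [4613/50, 1277/10, 7527/50]
rounded: [92, 128, 151]

at x=1,y=2 over L1,L2,L3,L4,L5,L7:
after L1 α=3/5: [207/5, 627/5, 264/5]
after L2 α=1/2: [266/5, 1857/10, 137/5]
after L3 α=6/7: [6086/35, 771/10, 221/5]
after L4 α=5/6: [6287/70, 3657/20, 1573/15]
after L5 α=5/6: [23087/420, 28457/120, 7499/45]
after L7 α=1/4: [32187/560, 35777/160, 2066/15]
= [57, 224, 138]

(3,0) stack=L1,L2,L3,L4,L5; from [0,0,0]:
after L1 α=2/5: [362/5, 308/5, 26/5]
after L2 α=1/8: [641/10, 1693/20, 927/40]
after L3 α=2/3: [487/10, 9253/60, 3989/40]
after L4 α=1/6: [275/4, 9469/72, 4685/48]
after L5 α=3/4: [2243/16, 37765/288, 9437/192]
→ [140, 131, 49]
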